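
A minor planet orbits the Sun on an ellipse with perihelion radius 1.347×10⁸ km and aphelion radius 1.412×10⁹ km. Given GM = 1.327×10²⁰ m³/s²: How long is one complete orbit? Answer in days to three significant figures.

T ≈ 4290 days

Semi-major axis a = (r_p + r_a)/2 = (1.3470×10⁸ + 1.4120×10⁹)/2 = 7.7335×10⁸ km = 7.734×10¹¹ m.
By Kepler's third law T = 2π√(a³/μ) = 2π × 5.904×10⁷ = 3.709×10⁸ s.
= 4293 days.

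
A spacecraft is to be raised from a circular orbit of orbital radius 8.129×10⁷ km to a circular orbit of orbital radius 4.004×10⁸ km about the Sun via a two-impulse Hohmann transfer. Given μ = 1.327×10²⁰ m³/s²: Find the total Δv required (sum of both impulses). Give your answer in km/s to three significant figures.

Δv_total ≈ 19.3 km/s

r₁ = 8.129×10⁷ km = 8.129×10¹⁰ m.
r₂ = 4.004×10⁸ km = 4.004×10¹¹ m.
Transfer ellipse a_t = (r₁ + r₂)/2 = 2.408×10¹¹ m.
At r₁: circular v_c1 = √(μ/r₁) = 40400 m/s; transfer-perihelion v_p = √[μ(2/r₁ − 1/a_t)] = 52090 m/s.
Δv₁ = v_p − v_c1 = 11690 m/s.
At r₂: circular v_c2 = √(μ/r₂) = 18200 m/s; transfer-aphelion v_a = √[μ(2/r₂ − 1/a_t)] = 10580 m/s.
Δv₂ = v_c2 − v_a = 7628 m/s.
Total Δv = Δv₁ + Δv₂ = 19320 m/s = 19.32 km/s.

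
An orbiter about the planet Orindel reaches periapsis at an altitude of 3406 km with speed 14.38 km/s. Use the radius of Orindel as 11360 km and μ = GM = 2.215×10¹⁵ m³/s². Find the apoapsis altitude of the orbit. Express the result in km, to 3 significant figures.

r_p = 11360 + 3406 = 14766 km = 1.477×10⁷ m.
Specific energy ε = v²/2 − μ/r = -4.661×10⁷ J/kg, so a = −μ/(2ε) = 2.376×10⁷ m.
The apsides satisfy r_p + r_a = 2a, so the apoapsis radius is 2a − r_p = 3.275×10⁷ m = 32751 km.
Apoapsis altitude = 32751 − 11360 = 21391 km.

apoapsis altitude ≈ 21400 km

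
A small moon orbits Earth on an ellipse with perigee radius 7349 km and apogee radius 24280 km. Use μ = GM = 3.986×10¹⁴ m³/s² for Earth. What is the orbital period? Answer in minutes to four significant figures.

T ≈ 329.9 minutes

Semi-major axis a = (r_p + r_a)/2 = (7349.0 + 24280)/2 = 15814 km = 1.581×10⁷ m.
By Kepler's third law T = 2π√(a³/μ) = 2π × 3.150×10³ = 1.979×10⁴ s.
= 329.9 minutes.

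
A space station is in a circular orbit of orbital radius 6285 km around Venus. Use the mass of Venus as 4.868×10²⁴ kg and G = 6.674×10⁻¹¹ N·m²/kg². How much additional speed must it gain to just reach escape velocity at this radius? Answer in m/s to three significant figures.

Δv ≈ 2980 m/s

μ = GM = 6.674×10⁻¹¹ × 4.868×10²⁴ = 3.249×10¹⁴ m³/s².
r = 6285 km = 6.285×10⁶ m.
Circular speed v_c = √(μ/r) = 7190 m/s.
Escape speed v_esc = √(2μ/r) = √2 × v_c = 10170 m/s.
Δv = v_esc − v_c = 2978 m/s.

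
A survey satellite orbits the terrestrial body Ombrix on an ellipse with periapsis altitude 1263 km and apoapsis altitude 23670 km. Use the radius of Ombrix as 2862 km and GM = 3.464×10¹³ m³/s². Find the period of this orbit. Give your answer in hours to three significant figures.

r_p = 2862 + 1263 = 4125.0 km = 4.1250×10⁶ m.
r_a = 2862 + 23670 = 26532 km = 2.6532×10⁷ m.
Semi-major axis a = (r_p + r_a)/2 = (4125.0 + 26532)/2 = 15328 km = 1.533×10⁷ m.
By Kepler's third law T = 2π√(a³/μ) = 2π × 1.020×10⁴ = 6.407×10⁴ s.
= 17.80 hours.

T ≈ 17.8 hours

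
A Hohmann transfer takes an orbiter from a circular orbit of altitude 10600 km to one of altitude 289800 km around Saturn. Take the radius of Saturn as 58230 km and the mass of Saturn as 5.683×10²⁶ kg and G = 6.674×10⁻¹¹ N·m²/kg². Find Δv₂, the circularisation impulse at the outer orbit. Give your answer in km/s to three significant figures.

μ = GM = 6.674×10⁻¹¹ × 5.683×10²⁶ = 3.793×10¹⁶ m³/s².
r₁ = 58230 + 10600 = 68830 km = 6.8830×10⁷ m.
r₂ = 58230 + 289800 = 348030 km = 3.4803×10⁸ m.
Transfer ellipse a_t = (r₁ + r₂)/2 = 2.084×10⁸ m.
At r₁: circular v_c1 = √(μ/r₁) = 23470 m/s; transfer-perikrone v_p = √[μ(2/r₁ − 1/a_t)] = 30330 m/s.
At r₂: circular v_c2 = √(μ/r₂) = 10440 m/s; transfer-apokrone v_a = √[μ(2/r₂ − 1/a_t)] = 5999 m/s.
Δv₂ = v_c2 − v_a = 4440 m/s.
= 4.440 km/s.

Δv ≈ 4.44 km/s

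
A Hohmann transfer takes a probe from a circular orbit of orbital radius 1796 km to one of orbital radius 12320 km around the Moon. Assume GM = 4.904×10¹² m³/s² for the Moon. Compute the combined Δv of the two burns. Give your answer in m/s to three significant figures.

r₁ = 1796 km = 1.796×10⁶ m.
r₂ = 12320 km = 1.232×10⁷ m.
Transfer ellipse a_t = (r₁ + r₂)/2 = 7.058×10⁶ m.
At r₁: circular v_c1 = √(μ/r₁) = 1652 m/s; transfer-perilune v_p = √[μ(2/r₁ − 1/a_t)] = 2183 m/s.
Δv₁ = v_p − v_c1 = 530.7 m/s.
At r₂: circular v_c2 = √(μ/r₂) = 630.9 m/s; transfer-apolune v_a = √[μ(2/r₂ − 1/a_t)] = 318.3 m/s.
Δv₂ = v_c2 − v_a = 312.7 m/s.
Total Δv = Δv₁ + Δv₂ = 843.4 m/s.

Δv_total ≈ 843 m/s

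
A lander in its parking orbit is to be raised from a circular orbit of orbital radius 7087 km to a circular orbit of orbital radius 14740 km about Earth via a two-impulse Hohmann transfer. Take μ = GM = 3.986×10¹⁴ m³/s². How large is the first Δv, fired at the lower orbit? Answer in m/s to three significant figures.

Δv ≈ 1220 m/s

r₁ = 7087 km = 7.087×10⁶ m.
r₂ = 14740 km = 1.474×10⁷ m.
Transfer ellipse a_t = (r₁ + r₂)/2 = 1.091×10⁷ m.
At r₁: circular v_c1 = √(μ/r₁) = 7500 m/s; transfer-perigee v_p = √[μ(2/r₁ − 1/a_t)] = 8716 m/s.
Δv₁ = v_p − v_c1 = 1216 m/s.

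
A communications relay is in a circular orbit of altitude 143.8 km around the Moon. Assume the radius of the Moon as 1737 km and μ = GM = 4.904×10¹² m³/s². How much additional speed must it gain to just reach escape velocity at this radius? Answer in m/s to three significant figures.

r = 1737 + 143.8 = 1880.8 km = 1.8808×10⁶ m.
Circular speed v_c = √(μ/r) = 1615 m/s.
Escape speed v_esc = √(2μ/r) = √2 × v_c = 2284 m/s.
Δv = v_esc − v_c = 668.8 m/s.

Δv ≈ 669 m/s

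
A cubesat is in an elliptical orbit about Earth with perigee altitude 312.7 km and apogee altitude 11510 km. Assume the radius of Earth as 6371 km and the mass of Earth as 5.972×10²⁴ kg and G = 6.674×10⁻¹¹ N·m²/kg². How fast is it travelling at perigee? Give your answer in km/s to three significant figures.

μ = GM = 6.674×10⁻¹¹ × 5.972×10²⁴ = 3.986×10¹⁴ m³/s².
r_p = 6371 + 312.7 = 6683.7 km = 6.6837×10⁶ m.
r_a = 6371 + 11510 = 17881 km = 1.7881×10⁷ m.
Semi-major axis a = (r_p + r_a)/2 = 12282 km = 1.228×10⁷ m.
Vis-viva: v² = μ(2/r − 1/a) = 3.986×10¹⁴ × (2.992×10⁻⁷ − 8.142×10⁻⁸) = 8.682×10⁷ m²/s².
v = 9318 m/s = 9.318 km/s.

v ≈ 9.32 km/s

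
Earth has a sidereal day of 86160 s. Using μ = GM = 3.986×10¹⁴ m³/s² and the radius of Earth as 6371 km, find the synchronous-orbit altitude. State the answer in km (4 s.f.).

h_sync ≈ 35790 km

A synchronous orbit has period T, so by Kepler's third law a = (μT²/4π²)^(1/3).
μT²/4π² = 3.986×10¹⁴ × (8.616×10⁴)² / 39.48 = 7.495×10²² m³.
a = 4.216×10⁷ m = 42163 km.
Altitude h = a − R = 42163 − 6371 = 35792 km.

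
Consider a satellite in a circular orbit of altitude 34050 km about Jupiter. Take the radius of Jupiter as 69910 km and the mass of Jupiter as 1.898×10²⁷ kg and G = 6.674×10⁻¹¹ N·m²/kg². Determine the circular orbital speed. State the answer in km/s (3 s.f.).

μ = GM = 6.674×10⁻¹¹ × 1.898×10²⁷ = 1.267×10¹⁷ m³/s².
r = 69910 + 34050 = 103960 km = 1.0396×10⁸ m.
For a circular orbit v = √(μ/r) = √(1.267×10¹⁷ / 1.040×10⁸) = √(1.218×10⁹) = 34910 m/s.
That is 34.91 km/s.

v ≈ 34.9 km/s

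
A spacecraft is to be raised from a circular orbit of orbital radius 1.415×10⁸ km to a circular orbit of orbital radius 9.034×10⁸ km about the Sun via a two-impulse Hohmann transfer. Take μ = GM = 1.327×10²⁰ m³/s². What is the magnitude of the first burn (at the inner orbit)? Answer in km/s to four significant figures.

r₁ = 1.415×10⁸ km = 1.415×10¹¹ m.
r₂ = 9.034×10⁸ km = 9.034×10¹¹ m.
Transfer ellipse a_t = (r₁ + r₂)/2 = 5.224×10¹¹ m.
At r₁: circular v_c1 = √(μ/r₁) = 30620 m/s; transfer-perihelion v_p = √[μ(2/r₁ − 1/a_t)] = 40270 m/s.
Δv₁ = v_p − v_c1 = 9646 m/s.
= 9.646 km/s.

Δv ≈ 9.646 km/s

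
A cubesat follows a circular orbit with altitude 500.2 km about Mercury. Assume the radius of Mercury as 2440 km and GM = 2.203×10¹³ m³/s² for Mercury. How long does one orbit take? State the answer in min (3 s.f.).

T ≈ 112 min

r = 2440 + 500.2 = 2940.2 km = 2.9402×10⁶ m.
Kepler's third law: T = 2π√(r³/μ) = 2π√((2.940×10⁶)³ / 2.203×10¹³).
r³/μ = 1.154×10⁶ s², so T = 2π × 1.074×10³ = 6.749×10³ s.
Converting: 6.749×10³ s ÷ 60.00 = 112.5 min.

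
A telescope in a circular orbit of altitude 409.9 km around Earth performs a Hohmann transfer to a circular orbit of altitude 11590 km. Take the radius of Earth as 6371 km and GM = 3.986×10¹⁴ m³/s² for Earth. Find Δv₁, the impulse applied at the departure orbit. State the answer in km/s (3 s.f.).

r₁ = 6371 + 409.9 = 6780.9 km = 6.7809×10⁶ m.
r₂ = 6371 + 11590 = 17961 km = 1.7961×10⁷ m.
Transfer ellipse a_t = (r₁ + r₂)/2 = 1.237×10⁷ m.
At r₁: circular v_c1 = √(μ/r₁) = 7667 m/s; transfer-perigee v_p = √[μ(2/r₁ − 1/a_t)] = 9238 m/s.
Δv₁ = v_p − v_c1 = 1571 m/s.
= 1.571 km/s.

Δv ≈ 1.57 km/s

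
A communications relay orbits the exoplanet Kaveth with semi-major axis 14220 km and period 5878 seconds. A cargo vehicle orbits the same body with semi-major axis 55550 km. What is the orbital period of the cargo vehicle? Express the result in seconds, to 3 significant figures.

T₂ ≈ 45400 seconds

Kepler's third law: T² ∝ a³, so T₂ = T₁ (a₂/a₁)^(3/2).
a₂/a₁ = 3.906, (a₂/a₁)^(3/2) = 7.721.
T₂ = 5878 × 7.721 = 45380 seconds.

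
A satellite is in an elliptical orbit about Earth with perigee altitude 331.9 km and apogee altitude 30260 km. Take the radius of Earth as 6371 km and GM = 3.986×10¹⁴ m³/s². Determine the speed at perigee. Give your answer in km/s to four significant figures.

r_p = 6371 + 331.9 = 6702.9 km = 6.7029×10⁶ m.
r_a = 6371 + 30260 = 36631 km = 3.6631×10⁷ m.
Semi-major axis a = (r_p + r_a)/2 = 21667 km = 2.167×10⁷ m.
Vis-viva: v² = μ(2/r − 1/a) = 3.986×10¹⁴ × (2.984×10⁻⁷ − 4.615×10⁻⁸) = 1.005×10⁸ m²/s².
v = 10030 m/s = 10.03 km/s.

v ≈ 10.03 km/s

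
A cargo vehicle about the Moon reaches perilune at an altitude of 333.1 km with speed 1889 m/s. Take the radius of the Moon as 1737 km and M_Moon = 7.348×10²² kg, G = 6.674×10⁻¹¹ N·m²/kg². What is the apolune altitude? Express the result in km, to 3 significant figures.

μ = GM = 6.674×10⁻¹¹ × 7.348×10²² = 4.904×10¹² m³/s².
r_p = 1737 + 333.1 = 2070.1 km = 2.070×10⁶ m.
Specific energy ε = v²/2 − μ/r = -5.848×10⁵ J/kg, so a = −μ/(2ε) = 4.193×10⁶ m.
The apsides satisfy r_p + r_a = 2a, so the apolune radius is 2a − r_p = 6.315×10⁶ m = 6315.3 km.
Apolune altitude = 6315.3 − 1737 = 4578.3 km.

apolune altitude ≈ 4580 km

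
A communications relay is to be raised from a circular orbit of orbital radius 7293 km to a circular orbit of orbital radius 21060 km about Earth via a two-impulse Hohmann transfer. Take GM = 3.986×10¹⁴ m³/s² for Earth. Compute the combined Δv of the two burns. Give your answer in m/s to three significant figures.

r₁ = 7293 km = 7.293×10⁶ m.
r₂ = 21060 km = 2.106×10⁷ m.
Transfer ellipse a_t = (r₁ + r₂)/2 = 1.418×10⁷ m.
At r₁: circular v_c1 = √(μ/r₁) = 7393 m/s; transfer-perigee v_p = √[μ(2/r₁ − 1/a_t)] = 9011 m/s.
Δv₁ = v_p − v_c1 = 1618 m/s.
At r₂: circular v_c2 = √(μ/r₂) = 4351 m/s; transfer-apogee v_a = √[μ(2/r₂ − 1/a_t)] = 3120 m/s.
Δv₂ = v_c2 − v_a = 1230 m/s.
Total Δv = Δv₁ + Δv₂ = 2848 m/s.

Δv_total ≈ 2850 m/s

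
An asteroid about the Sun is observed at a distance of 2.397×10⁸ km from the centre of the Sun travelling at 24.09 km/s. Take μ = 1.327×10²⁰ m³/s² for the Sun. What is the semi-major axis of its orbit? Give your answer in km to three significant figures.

a ≈ 2.52×10⁸ km

r = 2.397×10¹¹ m.
Vis-viva rearranged: 1/a = 2/r − v²/μ = 8.344×10⁻¹² − 4.373×10⁻¹² = 3.971×10⁻¹² m⁻¹.
a = 2.519×10¹¹ m = 2.5186×10⁸ km.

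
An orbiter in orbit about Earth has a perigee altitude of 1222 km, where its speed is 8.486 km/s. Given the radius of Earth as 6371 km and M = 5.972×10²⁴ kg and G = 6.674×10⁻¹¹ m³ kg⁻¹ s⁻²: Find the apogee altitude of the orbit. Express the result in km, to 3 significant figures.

μ = GM = 6.674×10⁻¹¹ × 5.972×10²⁴ = 3.986×10¹⁴ m³/s².
r_p = 6371 + 1222 = 7593.0 km = 7.593×10⁶ m.
Specific energy ε = v²/2 − μ/r = -1.649×10⁷ J/kg, so a = −μ/(2ε) = 1.209×10⁷ m.
The apsides satisfy r_p + r_a = 2a, so the apogee radius is 2a − r_p = 1.658×10⁷ m = 16584 km.
Apogee altitude = 16584 − 6371 = 10213 km.

apogee altitude ≈ 10200 km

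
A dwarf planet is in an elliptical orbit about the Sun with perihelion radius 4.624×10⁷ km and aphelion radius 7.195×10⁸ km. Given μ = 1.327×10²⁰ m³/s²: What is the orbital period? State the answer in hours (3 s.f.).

Semi-major axis a = (r_p + r_a)/2 = (4.6240×10⁷ + 7.1950×10⁸)/2 = 3.8287×10⁸ km = 3.829×10¹¹ m.
By Kepler's third law T = 2π√(a³/μ) = 2π × 2.057×10⁷ = 1.292×10⁸ s.
= 35890 hours.

T ≈ 35900 hours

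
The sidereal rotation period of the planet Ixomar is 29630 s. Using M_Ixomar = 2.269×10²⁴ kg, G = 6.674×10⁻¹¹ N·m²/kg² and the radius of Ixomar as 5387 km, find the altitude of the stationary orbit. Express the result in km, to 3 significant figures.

μ = GM = 6.674×10⁻¹¹ × 2.269×10²⁴ = 1.514×10¹⁴ m³/s².
A synchronous orbit has period T, so by Kepler's third law a = (μT²/4π²)^(1/3).
μT²/4π² = 1.514×10¹⁴ × (2.963×10⁴)² / 39.48 = 3.368×10²¹ m³.
a = 1.499×10⁷ m = 14989 km.
Altitude h = a − R = 14989 − 5387 = 9602.1 km.

h_sync ≈ 9600 km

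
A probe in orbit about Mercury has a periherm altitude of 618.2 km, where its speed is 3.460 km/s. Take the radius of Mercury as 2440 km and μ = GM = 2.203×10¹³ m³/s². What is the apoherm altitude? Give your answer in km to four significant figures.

apoherm altitude ≈ 12590 km

r_p = 2440 + 618.2 = 3058.2 km = 3.058×10⁶ m.
Specific energy ε = v²/2 − μ/r = -1.218×10⁶ J/kg, so a = −μ/(2ε) = 9.045×10⁶ m.
The apsides satisfy r_p + r_a = 2a, so the apoherm radius is 2a − r_p = 1.503×10⁷ m = 15032 km.
Apoherm altitude = 15032 − 2440 = 12592 km.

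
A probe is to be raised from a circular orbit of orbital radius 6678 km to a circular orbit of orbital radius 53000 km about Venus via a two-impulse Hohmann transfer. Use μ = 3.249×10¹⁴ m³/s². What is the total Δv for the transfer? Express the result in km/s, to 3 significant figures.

r₁ = 6678 km = 6.678×10⁶ m.
r₂ = 53000 km = 5.300×10⁷ m.
Transfer ellipse a_t = (r₁ + r₂)/2 = 2.984×10⁷ m.
At r₁: circular v_c1 = √(μ/r₁) = 6975 m/s; transfer-periapsis v_p = √[μ(2/r₁ − 1/a_t)] = 9296 m/s.
Δv₁ = v_p − v_c1 = 2321 m/s.
At r₂: circular v_c2 = √(μ/r₂) = 2476 m/s; transfer-apoapsis v_a = √[μ(2/r₂ − 1/a_t)] = 1171 m/s.
Δv₂ = v_c2 − v_a = 1305 m/s.
Total Δv = Δv₁ + Δv₂ = 3626 m/s = 3.626 km/s.

Δv_total ≈ 3.63 km/s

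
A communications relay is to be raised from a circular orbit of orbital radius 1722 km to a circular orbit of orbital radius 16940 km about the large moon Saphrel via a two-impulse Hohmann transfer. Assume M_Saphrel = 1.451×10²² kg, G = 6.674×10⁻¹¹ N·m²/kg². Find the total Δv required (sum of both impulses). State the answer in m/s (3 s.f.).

Δv_total ≈ 397 m/s

μ = GM = 6.674×10⁻¹¹ × 1.451×10²² = 9.684×10¹¹ m³/s².
r₁ = 1722 km = 1.722×10⁶ m.
r₂ = 16940 km = 1.694×10⁷ m.
Transfer ellipse a_t = (r₁ + r₂)/2 = 9.331×10⁶ m.
At r₁: circular v_c1 = √(μ/r₁) = 749.9 m/s; transfer-periapsis v_p = √[μ(2/r₁ − 1/a_t)] = 1010 m/s.
Δv₁ = v_p − v_c1 = 260.5 m/s.
At r₂: circular v_c2 = √(μ/r₂) = 239.1 m/s; transfer-apoapsis v_a = √[μ(2/r₂ − 1/a_t)] = 102.7 m/s.
Δv₂ = v_c2 − v_a = 136.4 m/s.
Total Δv = Δv₁ + Δv₂ = 396.9 m/s.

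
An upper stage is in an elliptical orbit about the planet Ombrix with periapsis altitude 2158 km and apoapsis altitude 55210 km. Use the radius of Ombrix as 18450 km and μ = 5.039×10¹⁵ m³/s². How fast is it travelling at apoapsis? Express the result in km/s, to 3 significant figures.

v ≈ 5.47 km/s

r_p = 18450 + 2158 = 20608 km = 2.0608×10⁷ m.
r_a = 18450 + 55210 = 73660 km = 7.3660×10⁷ m.
Semi-major axis a = (r_p + r_a)/2 = 47134 km = 4.713×10⁷ m.
Vis-viva: v² = μ(2/r − 1/a) = 5.039×10¹⁵ × (2.715×10⁻⁸ − 2.122×10⁻⁸) = 2.991×10⁷ m²/s².
v = 5469 m/s = 5.469 km/s.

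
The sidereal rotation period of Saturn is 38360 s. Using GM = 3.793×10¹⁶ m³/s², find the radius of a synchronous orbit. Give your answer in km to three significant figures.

A synchronous orbit has period T, so by Kepler's third law a = (μT²/4π²)^(1/3).
μT²/4π² = 3.793×10¹⁶ × (3.836×10⁴)² / 39.48 = 1.414×10²⁴ m³.
a = 1.122×10⁸ m = 1.1223×10⁵ km.

r_sync ≈ 1.12×10⁵ km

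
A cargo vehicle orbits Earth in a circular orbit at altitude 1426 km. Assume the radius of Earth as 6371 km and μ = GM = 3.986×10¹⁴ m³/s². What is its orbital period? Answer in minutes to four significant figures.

T ≈ 114.2 minutes

r = 6371 + 1426 = 7797.0 km = 7.7970×10⁶ m.
Kepler's third law: T = 2π√(r³/μ) = 2π√((7.797×10⁶)³ / 3.986×10¹⁴).
r³/μ = 1.189×10⁶ s², so T = 2π × 1.090×10³ = 6.852×10³ s.
Converting: 6.852×10³ s ÷ 60.00 = 114.2 minutes.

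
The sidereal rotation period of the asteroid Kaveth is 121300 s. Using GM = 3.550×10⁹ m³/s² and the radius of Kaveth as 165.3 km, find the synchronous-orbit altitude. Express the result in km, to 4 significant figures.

h_sync ≈ 932.5 km

A synchronous orbit has period T, so by Kepler's third law a = (μT²/4π²)^(1/3).
μT²/4π² = 3.550×10⁹ × (1.213×10⁵)² / 39.48 = 1.323×10¹⁸ m³.
a = 1.098×10⁶ m = 1097.8 km.
Altitude h = a − R = 1097.8 − 165.3 = 932.52 km.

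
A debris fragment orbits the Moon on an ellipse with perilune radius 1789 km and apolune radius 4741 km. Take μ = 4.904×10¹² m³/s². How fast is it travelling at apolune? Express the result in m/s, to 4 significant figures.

Semi-major axis a = (r_p + r_a)/2 = 3265.0 km = 3.265×10⁶ m.
Vis-viva: v² = μ(2/r − 1/a) = 4.904×10¹² × (4.219×10⁻⁷ − 3.063×10⁻⁷) = 5.668×10⁵ m²/s².
v = 752.8 m/s.

v ≈ 752.8 m/s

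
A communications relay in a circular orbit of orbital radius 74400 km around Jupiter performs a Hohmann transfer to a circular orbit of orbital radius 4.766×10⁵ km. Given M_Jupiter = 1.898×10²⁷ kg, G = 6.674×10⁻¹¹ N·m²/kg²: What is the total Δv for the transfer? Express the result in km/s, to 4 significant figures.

Δv_total ≈ 20.84 km/s

μ = GM = 6.674×10⁻¹¹ × 1.898×10²⁷ = 1.267×10¹⁷ m³/s².
r₁ = 74400 km = 7.440×10⁷ m.
r₂ = 4.766×10⁵ km = 4.766×10⁸ m.
Transfer ellipse a_t = (r₁ + r₂)/2 = 2.755×10⁸ m.
At r₁: circular v_c1 = √(μ/r₁) = 41260 m/s; transfer-perijove v_p = √[μ(2/r₁ − 1/a_t)] = 54270 m/s.
Δv₁ = v_p − v_c1 = 13010 m/s.
At r₂: circular v_c2 = √(μ/r₂) = 16300 m/s; transfer-apojove v_a = √[μ(2/r₂ − 1/a_t)] = 8472 m/s.
Δv₂ = v_c2 − v_a = 7831 m/s.
Total Δv = Δv₁ + Δv₂ = 20840 m/s = 20.84 km/s.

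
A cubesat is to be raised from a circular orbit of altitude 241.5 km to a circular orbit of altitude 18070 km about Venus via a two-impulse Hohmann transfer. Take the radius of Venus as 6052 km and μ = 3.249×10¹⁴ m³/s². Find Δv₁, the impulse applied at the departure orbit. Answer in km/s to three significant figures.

Δv ≈ 1.86 km/s

r₁ = 6052 + 241.5 = 6293.5 km = 6.2935×10⁶ m.
r₂ = 6052 + 18070 = 24122 km = 2.4122×10⁷ m.
Transfer ellipse a_t = (r₁ + r₂)/2 = 1.521×10⁷ m.
At r₁: circular v_c1 = √(μ/r₁) = 7185 m/s; transfer-periapsis v_p = √[μ(2/r₁ − 1/a_t)] = 9049 m/s.
Δv₁ = v_p − v_c1 = 1864 m/s.
= 1.864 km/s.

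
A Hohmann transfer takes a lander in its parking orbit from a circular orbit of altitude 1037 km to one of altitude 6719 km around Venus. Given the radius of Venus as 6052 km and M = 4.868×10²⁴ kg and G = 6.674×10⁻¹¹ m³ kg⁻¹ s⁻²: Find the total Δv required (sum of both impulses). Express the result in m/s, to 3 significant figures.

μ = GM = 6.674×10⁻¹¹ × 4.868×10²⁴ = 3.249×10¹⁴ m³/s².
r₁ = 6052 + 1037 = 7089.0 km = 7.0890×10⁶ m.
r₂ = 6052 + 6719 = 12771 km = 1.2771×10⁷ m.
Transfer ellipse a_t = (r₁ + r₂)/2 = 9.930×10⁶ m.
At r₁: circular v_c1 = √(μ/r₁) = 6770 m/s; transfer-periapsis v_p = √[μ(2/r₁ − 1/a_t)] = 7677 m/s.
Δv₁ = v_p − v_c1 = 907.6 m/s.
At r₂: circular v_c2 = √(μ/r₂) = 5044 m/s; transfer-apoapsis v_a = √[μ(2/r₂ − 1/a_t)] = 4262 m/s.
Δv₂ = v_c2 − v_a = 782.2 m/s.
Total Δv = Δv₁ + Δv₂ = 1690 m/s.

Δv_total ≈ 1690 m/s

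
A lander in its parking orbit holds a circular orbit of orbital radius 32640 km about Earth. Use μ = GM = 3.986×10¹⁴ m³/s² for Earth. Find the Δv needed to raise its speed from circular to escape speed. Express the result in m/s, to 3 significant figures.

Δv ≈ 1450 m/s

r = 32640 km = 3.264×10⁷ m.
Circular speed v_c = √(μ/r) = 3495 m/s.
Escape speed v_esc = √(2μ/r) = √2 × v_c = 4942 m/s.
Δv = v_esc − v_c = 1447 m/s.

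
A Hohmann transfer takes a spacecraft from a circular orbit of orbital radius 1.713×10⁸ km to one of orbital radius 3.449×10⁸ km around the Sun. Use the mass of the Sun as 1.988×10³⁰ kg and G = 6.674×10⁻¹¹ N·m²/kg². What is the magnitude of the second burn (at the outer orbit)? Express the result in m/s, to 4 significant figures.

Δv ≈ 3635 m/s

μ = GM = 6.674×10⁻¹¹ × 1.988×10³⁰ = 1.327×10²⁰ m³/s².
r₁ = 1.713×10⁸ km = 1.713×10¹¹ m.
r₂ = 3.449×10⁸ km = 3.449×10¹¹ m.
Transfer ellipse a_t = (r₁ + r₂)/2 = 2.581×10¹¹ m.
At r₁: circular v_c1 = √(μ/r₁) = 27830 m/s; transfer-perihelion v_p = √[μ(2/r₁ − 1/a_t)] = 32170 m/s.
At r₂: circular v_c2 = √(μ/r₂) = 19610 m/s; transfer-aphelion v_a = √[μ(2/r₂ − 1/a_t)] = 15980 m/s.
Δv₂ = v_c2 − v_a = 3635 m/s.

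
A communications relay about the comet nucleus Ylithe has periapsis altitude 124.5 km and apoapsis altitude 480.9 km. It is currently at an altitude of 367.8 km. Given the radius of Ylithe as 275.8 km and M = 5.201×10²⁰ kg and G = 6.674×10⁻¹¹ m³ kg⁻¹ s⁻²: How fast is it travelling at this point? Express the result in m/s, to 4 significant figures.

μ = GM = 6.674×10⁻¹¹ × 5.201×10²⁰ = 3.471×10¹⁰ m³/s².
r_p = 275.8 + 124.5 = 400.30 km = 4.0030×10⁵ m.
r_a = 275.8 + 480.9 = 756.70 km = 7.5670×10⁵ m.
r = 275.8 + 367.8 = 643.60 km = 6.436×10⁵ m.
Semi-major axis a = (r_p + r_a)/2 = 578.50 km = 5.785×10⁵ m.
Vis-viva: v² = μ(2/r − 1/a) = 3.471×10¹⁰ × (3.108×10⁻⁶ − 1.729×10⁻⁶) = 4.786×10⁴ m²/s².
v = 218.8 m/s.

v ≈ 218.8 m/s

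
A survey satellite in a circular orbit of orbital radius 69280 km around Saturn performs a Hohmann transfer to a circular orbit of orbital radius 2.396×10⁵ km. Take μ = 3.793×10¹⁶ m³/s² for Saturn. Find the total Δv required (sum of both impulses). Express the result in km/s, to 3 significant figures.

Δv_total ≈ 9.90 km/s

r₁ = 69280 km = 6.928×10⁷ m.
r₂ = 2.396×10⁵ km = 2.396×10⁸ m.
Transfer ellipse a_t = (r₁ + r₂)/2 = 1.544×10⁸ m.
At r₁: circular v_c1 = √(μ/r₁) = 23400 m/s; transfer-perikrone v_p = √[μ(2/r₁ − 1/a_t)] = 29140 m/s.
Δv₁ = v_p − v_c1 = 5746 m/s.
At r₂: circular v_c2 = √(μ/r₂) = 12580 m/s; transfer-apokrone v_a = √[μ(2/r₂ − 1/a_t)] = 8427 m/s.
Δv₂ = v_c2 − v_a = 4155 m/s.
Total Δv = Δv₁ + Δv₂ = 9901 m/s = 9.901 km/s.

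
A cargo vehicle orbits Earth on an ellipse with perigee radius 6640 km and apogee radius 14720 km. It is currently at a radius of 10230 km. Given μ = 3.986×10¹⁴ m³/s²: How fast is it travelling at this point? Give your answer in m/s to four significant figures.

Semi-major axis a = (r_p + r_a)/2 = 10680 km = 1.068×10⁷ m.
Vis-viva: v² = μ(2/r − 1/a) = 3.986×10¹⁴ × (1.955×10⁻⁷ − 9.363×10⁻⁸) = 4.061×10⁷ m²/s².
v = 6372 m/s.

v ≈ 6372 m/s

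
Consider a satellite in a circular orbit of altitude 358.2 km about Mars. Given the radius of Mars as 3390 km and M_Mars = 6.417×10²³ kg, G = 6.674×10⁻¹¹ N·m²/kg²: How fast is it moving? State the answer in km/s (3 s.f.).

μ = GM = 6.674×10⁻¹¹ × 6.417×10²³ = 4.283×10¹³ m³/s².
r = 3390 + 358.2 = 3748.2 km = 3.7482×10⁶ m.
For a circular orbit v = √(μ/r) = √(4.283×10¹³ / 3.748×10⁶) = √(1.143×10⁷) = 3380 m/s.
That is 3.380 km/s.

v ≈ 3.38 km/s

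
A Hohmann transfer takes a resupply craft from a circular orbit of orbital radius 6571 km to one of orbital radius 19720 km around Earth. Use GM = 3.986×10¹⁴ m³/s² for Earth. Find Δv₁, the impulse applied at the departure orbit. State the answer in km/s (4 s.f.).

Δv ≈ 1.751 km/s

r₁ = 6571 km = 6.571×10⁶ m.
r₂ = 19720 km = 1.972×10⁷ m.
Transfer ellipse a_t = (r₁ + r₂)/2 = 1.315×10⁷ m.
At r₁: circular v_c1 = √(μ/r₁) = 7788 m/s; transfer-perigee v_p = √[μ(2/r₁ − 1/a_t)] = 9539 m/s.
Δv₁ = v_p − v_c1 = 1751 m/s.
= 1.751 km/s.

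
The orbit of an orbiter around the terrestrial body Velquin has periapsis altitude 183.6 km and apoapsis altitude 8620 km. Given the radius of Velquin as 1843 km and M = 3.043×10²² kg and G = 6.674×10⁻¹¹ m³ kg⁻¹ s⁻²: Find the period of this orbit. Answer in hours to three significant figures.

μ = GM = 6.674×10⁻¹¹ × 3.043×10²² = 2.031×10¹² m³/s².
r_p = 1843 + 183.6 = 2026.6 km = 2.0266×10⁶ m.
r_a = 1843 + 8620 = 10463 km = 1.0463×10⁷ m.
Semi-major axis a = (r_p + r_a)/2 = (2026.6 + 10463)/2 = 6244.8 km = 6.245×10⁶ m.
By Kepler's third law T = 2π√(a³/μ) = 2π × 1.095×10⁴ = 6.880×10⁴ s.
= 19.11 hours.

T ≈ 19.1 hours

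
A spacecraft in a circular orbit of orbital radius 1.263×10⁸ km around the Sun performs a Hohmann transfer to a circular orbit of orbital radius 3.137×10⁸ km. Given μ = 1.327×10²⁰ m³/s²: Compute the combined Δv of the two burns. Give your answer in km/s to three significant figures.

r₁ = 1.263×10⁸ km = 1.263×10¹¹ m.
r₂ = 3.137×10⁸ km = 3.137×10¹¹ m.
Transfer ellipse a_t = (r₁ + r₂)/2 = 2.200×10¹¹ m.
At r₁: circular v_c1 = √(μ/r₁) = 32410 m/s; transfer-perihelion v_p = √[μ(2/r₁ − 1/a_t)] = 38710 m/s.
Δv₁ = v_p − v_c1 = 6292 m/s.
At r₂: circular v_c2 = √(μ/r₂) = 20570 m/s; transfer-aphelion v_a = √[μ(2/r₂ − 1/a_t)] = 15580 m/s.
Δv₂ = v_c2 − v_a = 4984 m/s.
Total Δv = Δv₁ + Δv₂ = 11280 m/s = 11.28 km/s.

Δv_total ≈ 11.3 km/s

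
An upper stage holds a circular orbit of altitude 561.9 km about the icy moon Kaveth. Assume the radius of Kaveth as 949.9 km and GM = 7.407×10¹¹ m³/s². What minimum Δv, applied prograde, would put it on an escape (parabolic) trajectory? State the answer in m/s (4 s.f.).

r = 949.9 + 561.9 = 1511.8 km = 1.5118×10⁶ m.
Circular speed v_c = √(μ/r) = 700.0 m/s.
Escape speed v_esc = √(2μ/r) = √2 × v_c = 989.9 m/s.
Δv = v_esc − v_c = 289.9 m/s.

Δv ≈ 289.9 m/s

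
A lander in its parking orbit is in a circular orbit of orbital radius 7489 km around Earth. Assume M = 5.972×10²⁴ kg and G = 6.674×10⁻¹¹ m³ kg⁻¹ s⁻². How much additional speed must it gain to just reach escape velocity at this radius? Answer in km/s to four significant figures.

μ = GM = 6.674×10⁻¹¹ × 5.972×10²⁴ = 3.986×10¹⁴ m³/s².
r = 7489 km = 7.489×10⁶ m.
Circular speed v_c = √(μ/r) = 7295 m/s.
Escape speed v_esc = √(2μ/r) = √2 × v_c = 10320 m/s.
Δv = v_esc − v_c = 3022 m/s = 3.022 km/s.

Δv ≈ 3.022 km/s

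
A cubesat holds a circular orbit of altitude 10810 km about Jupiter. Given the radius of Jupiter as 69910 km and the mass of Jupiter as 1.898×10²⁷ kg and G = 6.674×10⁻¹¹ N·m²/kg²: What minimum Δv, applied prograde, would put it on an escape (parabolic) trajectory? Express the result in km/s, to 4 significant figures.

Δv ≈ 16.41 km/s

μ = GM = 6.674×10⁻¹¹ × 1.898×10²⁷ = 1.267×10¹⁷ m³/s².
r = 69910 + 10810 = 80720 km = 8.0720×10⁷ m.
Circular speed v_c = √(μ/r) = 39610 m/s.
Escape speed v_esc = √(2μ/r) = √2 × v_c = 56020 m/s.
Δv = v_esc − v_c = 16410 m/s = 16.41 km/s.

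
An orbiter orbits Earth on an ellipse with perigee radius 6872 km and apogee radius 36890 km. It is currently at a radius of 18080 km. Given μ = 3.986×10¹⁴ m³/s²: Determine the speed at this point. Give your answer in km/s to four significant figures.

v ≈ 5.087 km/s

Semi-major axis a = (r_p + r_a)/2 = 21881 km = 2.188×10⁷ m.
Vis-viva: v² = μ(2/r − 1/a) = 3.986×10¹⁴ × (1.106×10⁻⁷ − 4.570×10⁻⁸) = 2.588×10⁷ m²/s².
v = 5087 m/s = 5.087 km/s.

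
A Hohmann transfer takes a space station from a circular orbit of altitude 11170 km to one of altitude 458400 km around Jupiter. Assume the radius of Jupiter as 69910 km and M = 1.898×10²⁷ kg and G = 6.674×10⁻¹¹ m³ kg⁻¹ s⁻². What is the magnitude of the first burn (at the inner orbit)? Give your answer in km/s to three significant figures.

μ = GM = 6.674×10⁻¹¹ × 1.898×10²⁷ = 1.267×10¹⁷ m³/s².
r₁ = 69910 + 11170 = 81080 km = 8.1080×10⁷ m.
r₂ = 69910 + 458400 = 528310 km = 5.2831×10⁸ m.
Transfer ellipse a_t = (r₁ + r₂)/2 = 3.047×10⁸ m.
At r₁: circular v_c1 = √(μ/r₁) = 39530 m/s; transfer-perijove v_p = √[μ(2/r₁ − 1/a_t)] = 52050 m/s.
Δv₁ = v_p − v_c1 = 12520 m/s.
= 12.52 km/s.

Δv ≈ 12.5 km/s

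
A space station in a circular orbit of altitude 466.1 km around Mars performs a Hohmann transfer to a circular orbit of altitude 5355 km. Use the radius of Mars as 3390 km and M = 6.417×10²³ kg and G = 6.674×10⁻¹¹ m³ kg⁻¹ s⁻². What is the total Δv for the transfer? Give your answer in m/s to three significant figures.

μ = GM = 6.674×10⁻¹¹ × 6.417×10²³ = 4.283×10¹³ m³/s².
r₁ = 3390 + 466.1 = 3856.1 km = 3.8561×10⁶ m.
r₂ = 3390 + 5355 = 8745.0 km = 8.7450×10⁶ m.
Transfer ellipse a_t = (r₁ + r₂)/2 = 6.301×10⁶ m.
At r₁: circular v_c1 = √(μ/r₁) = 3333 m/s; transfer-periapsis v_p = √[μ(2/r₁ − 1/a_t)] = 3926 m/s.
Δv₁ = v_p − v_c1 = 593.6 m/s.
At r₂: circular v_c2 = √(μ/r₂) = 2213 m/s; transfer-apoapsis v_a = √[μ(2/r₂ − 1/a_t)] = 1731 m/s.
Δv₂ = v_c2 − v_a = 481.7 m/s.
Total Δv = Δv₁ + Δv₂ = 1075 m/s.

Δv_total ≈ 1080 m/s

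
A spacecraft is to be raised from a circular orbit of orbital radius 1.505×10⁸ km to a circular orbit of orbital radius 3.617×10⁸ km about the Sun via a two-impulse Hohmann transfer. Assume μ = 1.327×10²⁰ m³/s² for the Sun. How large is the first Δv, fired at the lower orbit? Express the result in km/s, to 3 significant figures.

r₁ = 1.505×10⁸ km = 1.505×10¹¹ m.
r₂ = 3.617×10⁸ km = 3.617×10¹¹ m.
Transfer ellipse a_t = (r₁ + r₂)/2 = 2.561×10¹¹ m.
At r₁: circular v_c1 = √(μ/r₁) = 29690 m/s; transfer-perihelion v_p = √[μ(2/r₁ − 1/a_t)] = 35290 m/s.
Δv₁ = v_p − v_c1 = 5595 m/s.
= 5.595 km/s.

Δv ≈ 5.59 km/s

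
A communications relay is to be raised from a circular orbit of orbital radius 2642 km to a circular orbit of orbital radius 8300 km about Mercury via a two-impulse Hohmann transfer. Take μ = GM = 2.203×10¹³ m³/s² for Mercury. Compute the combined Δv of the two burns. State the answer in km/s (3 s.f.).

r₁ = 2642 km = 2.642×10⁶ m.
r₂ = 8300 km = 8.300×10⁶ m.
Transfer ellipse a_t = (r₁ + r₂)/2 = 5.471×10⁶ m.
At r₁: circular v_c1 = √(μ/r₁) = 2888 m/s; transfer-periherm v_p = √[μ(2/r₁ − 1/a_t)] = 3557 m/s.
Δv₁ = v_p − v_c1 = 669.1 m/s.
At r₂: circular v_c2 = √(μ/r₂) = 1629 m/s; transfer-apoherm v_a = √[μ(2/r₂ − 1/a_t)] = 1132 m/s.
Δv₂ = v_c2 − v_a = 497.0 m/s.
Total Δv = Δv₁ + Δv₂ = 1166 m/s = 1.166 km/s.

Δv_total ≈ 1.17 km/s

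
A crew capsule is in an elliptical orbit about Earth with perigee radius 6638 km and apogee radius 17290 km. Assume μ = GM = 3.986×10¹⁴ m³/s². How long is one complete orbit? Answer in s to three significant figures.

Semi-major axis a = (r_p + r_a)/2 = (6638.0 + 17290)/2 = 11964 km = 1.196×10⁷ m.
By Kepler's third law T = 2π√(a³/μ) = 2π × 2.073×10³ = 1.302×10⁴ s.

T ≈ 13000 s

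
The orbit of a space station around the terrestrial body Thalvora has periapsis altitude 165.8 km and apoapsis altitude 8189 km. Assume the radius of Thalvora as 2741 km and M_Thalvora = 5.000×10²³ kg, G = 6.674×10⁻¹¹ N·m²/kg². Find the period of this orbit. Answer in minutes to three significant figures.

T ≈ 330 minutes

μ = GM = 6.674×10⁻¹¹ × 5.000×10²³ = 3.337×10¹³ m³/s².
r_p = 2741 + 165.8 = 2906.8 km = 2.9068×10⁶ m.
r_a = 2741 + 8189 = 10930 km = 1.0930×10⁷ m.
Semi-major axis a = (r_p + r_a)/2 = (2906.8 + 10930)/2 = 6918.4 km = 6.918×10⁶ m.
By Kepler's third law T = 2π√(a³/μ) = 2π × 3.150×10³ = 1.979×10⁴ s.
= 329.9 minutes.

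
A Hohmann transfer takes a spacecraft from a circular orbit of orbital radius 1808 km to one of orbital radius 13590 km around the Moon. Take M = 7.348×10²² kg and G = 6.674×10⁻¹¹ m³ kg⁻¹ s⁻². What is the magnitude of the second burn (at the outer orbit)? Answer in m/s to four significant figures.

Δv ≈ 309.6 m/s

μ = GM = 6.674×10⁻¹¹ × 7.348×10²² = 4.904×10¹² m³/s².
r₁ = 1808 km = 1.808×10⁶ m.
r₂ = 13590 km = 1.359×10⁷ m.
Transfer ellipse a_t = (r₁ + r₂)/2 = 7.699×10⁶ m.
At r₁: circular v_c1 = √(μ/r₁) = 1647 m/s; transfer-perilune v_p = √[μ(2/r₁ − 1/a_t)] = 2188 m/s.
At r₂: circular v_c2 = √(μ/r₂) = 600.7 m/s; transfer-apolune v_a = √[μ(2/r₂ − 1/a_t)] = 291.1 m/s.
Δv₂ = v_c2 − v_a = 309.6 m/s.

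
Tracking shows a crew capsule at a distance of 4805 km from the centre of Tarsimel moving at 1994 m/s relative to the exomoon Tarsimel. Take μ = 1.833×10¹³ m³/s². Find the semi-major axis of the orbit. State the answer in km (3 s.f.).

r = 4.805×10⁶ m.
Vis-viva rearranged: 1/a = 2/r − v²/μ = 4.162×10⁻⁷ − 2.169×10⁻⁷ = 1.993×10⁻⁷ m⁻¹.
a = 5.017×10⁶ m = 5017.1 km.

a ≈ 5020 km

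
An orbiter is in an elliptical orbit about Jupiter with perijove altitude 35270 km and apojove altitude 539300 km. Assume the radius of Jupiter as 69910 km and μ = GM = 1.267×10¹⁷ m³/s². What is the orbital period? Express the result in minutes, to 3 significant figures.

r_p = 69910 + 35270 = 105180 km = 1.0518×10⁸ m.
r_a = 69910 + 539300 = 609210 km = 6.0921×10⁸ m.
Semi-major axis a = (r_p + r_a)/2 = (1.0518×10⁵ + 6.0921×10⁵)/2 = 3.5720×10⁵ km = 3.572×10⁸ m.
By Kepler's third law T = 2π√(a³/μ) = 2π × 1.897×10⁴ = 1.192×10⁵ s.
= 1986 minutes.

T ≈ 1990 minutes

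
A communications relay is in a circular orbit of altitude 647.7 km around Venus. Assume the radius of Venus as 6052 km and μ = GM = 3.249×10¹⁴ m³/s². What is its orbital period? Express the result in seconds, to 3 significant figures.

r = 6052 + 647.7 = 6699.7 km = 6.6997×10⁶ m.
Kepler's third law: T = 2π√(r³/μ) = 2π√((6.700×10⁶)³ / 3.249×10¹⁴).
r³/μ = 9.256×10⁵ s², so T = 2π × 9.621×10² = 6.045×10³ s.

T ≈ 6040 seconds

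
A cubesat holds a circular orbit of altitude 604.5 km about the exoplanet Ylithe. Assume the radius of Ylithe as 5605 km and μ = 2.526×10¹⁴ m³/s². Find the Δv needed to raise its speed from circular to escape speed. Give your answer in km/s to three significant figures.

Δv ≈ 2.64 km/s

r = 5605 + 604.5 = 6209.5 km = 6.2095×10⁶ m.
Circular speed v_c = √(μ/r) = 6378 m/s.
Escape speed v_esc = √(2μ/r) = √2 × v_c = 9020 m/s.
Δv = v_esc − v_c = 2642 m/s = 2.642 km/s.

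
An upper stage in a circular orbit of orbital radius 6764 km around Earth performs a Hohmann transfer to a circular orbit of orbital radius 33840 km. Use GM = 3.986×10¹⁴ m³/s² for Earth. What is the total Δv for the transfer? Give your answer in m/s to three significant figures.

Δv_total ≈ 3690 m/s

r₁ = 6764 km = 6.764×10⁶ m.
r₂ = 33840 km = 3.384×10⁷ m.
Transfer ellipse a_t = (r₁ + r₂)/2 = 2.030×10⁷ m.
At r₁: circular v_c1 = √(μ/r₁) = 7677 m/s; transfer-perigee v_p = √[μ(2/r₁ − 1/a_t)] = 9911 m/s.
Δv₁ = v_p − v_c1 = 2234 m/s.
At r₂: circular v_c2 = √(μ/r₂) = 3432 m/s; transfer-apogee v_a = √[μ(2/r₂ − 1/a_t)] = 1981 m/s.
Δv₂ = v_c2 − v_a = 1451 m/s.
Total Δv = Δv₁ + Δv₂ = 3685 m/s.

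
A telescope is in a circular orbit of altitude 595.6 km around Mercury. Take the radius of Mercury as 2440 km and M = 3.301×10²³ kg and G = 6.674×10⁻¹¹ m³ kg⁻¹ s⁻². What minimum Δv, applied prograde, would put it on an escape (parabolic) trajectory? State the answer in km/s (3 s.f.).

Δv ≈ 1.12 km/s

μ = GM = 6.674×10⁻¹¹ × 3.301×10²³ = 2.203×10¹³ m³/s².
r = 2440 + 595.6 = 3035.6 km = 3.0356×10⁶ m.
Circular speed v_c = √(μ/r) = 2694 m/s.
Escape speed v_esc = √(2μ/r) = √2 × v_c = 3810 m/s.
Δv = v_esc − v_c = 1116 m/s = 1.116 km/s.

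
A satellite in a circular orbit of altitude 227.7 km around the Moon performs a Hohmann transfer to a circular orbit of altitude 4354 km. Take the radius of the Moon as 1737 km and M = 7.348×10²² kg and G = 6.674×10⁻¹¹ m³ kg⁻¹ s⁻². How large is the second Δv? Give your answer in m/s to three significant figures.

μ = GM = 6.674×10⁻¹¹ × 7.348×10²² = 4.904×10¹² m³/s².
r₁ = 1737 + 227.7 = 1964.7 km = 1.9647×10⁶ m.
r₂ = 1737 + 4354 = 6091.0 km = 6.0910×10⁶ m.
Transfer ellipse a_t = (r₁ + r₂)/2 = 4.028×10⁶ m.
At r₁: circular v_c1 = √(μ/r₁) = 1580 m/s; transfer-perilune v_p = √[μ(2/r₁ − 1/a_t)] = 1943 m/s.
At r₂: circular v_c2 = √(μ/r₂) = 897.3 m/s; transfer-apolune v_a = √[μ(2/r₂ − 1/a_t)] = 626.7 m/s.
Δv₂ = v_c2 − v_a = 270.6 m/s.

Δv ≈ 271 m/s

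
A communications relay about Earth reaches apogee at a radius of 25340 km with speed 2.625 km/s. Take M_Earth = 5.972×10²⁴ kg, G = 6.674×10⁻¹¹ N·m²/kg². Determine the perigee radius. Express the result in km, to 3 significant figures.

perigee radius ≈ 7110 km

μ = GM = 6.674×10⁻¹¹ × 5.972×10²⁴ = 3.986×10¹⁴ m³/s².
r_a = 2.534×10⁷ m.
Specific energy ε = v²/2 − μ/r = -1.228×10⁷ J/kg, so a = −μ/(2ε) = 1.622×10⁷ m.
The apsides satisfy r_p + r_a = 2a, so the perigee radius is 2a − r_a = 7.107×10⁶ m = 7107.4 km.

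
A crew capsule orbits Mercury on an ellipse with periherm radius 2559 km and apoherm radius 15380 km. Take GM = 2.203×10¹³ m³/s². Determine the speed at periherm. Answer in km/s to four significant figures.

v ≈ 3.842 km/s

Semi-major axis a = (r_p + r_a)/2 = 8969.5 km = 8.970×10⁶ m.
Vis-viva: v² = μ(2/r − 1/a) = 2.203×10¹³ × (7.816×10⁻⁷ − 1.115×10⁻⁷) = 1.476×10⁷ m²/s².
v = 3842 m/s = 3.842 km/s.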